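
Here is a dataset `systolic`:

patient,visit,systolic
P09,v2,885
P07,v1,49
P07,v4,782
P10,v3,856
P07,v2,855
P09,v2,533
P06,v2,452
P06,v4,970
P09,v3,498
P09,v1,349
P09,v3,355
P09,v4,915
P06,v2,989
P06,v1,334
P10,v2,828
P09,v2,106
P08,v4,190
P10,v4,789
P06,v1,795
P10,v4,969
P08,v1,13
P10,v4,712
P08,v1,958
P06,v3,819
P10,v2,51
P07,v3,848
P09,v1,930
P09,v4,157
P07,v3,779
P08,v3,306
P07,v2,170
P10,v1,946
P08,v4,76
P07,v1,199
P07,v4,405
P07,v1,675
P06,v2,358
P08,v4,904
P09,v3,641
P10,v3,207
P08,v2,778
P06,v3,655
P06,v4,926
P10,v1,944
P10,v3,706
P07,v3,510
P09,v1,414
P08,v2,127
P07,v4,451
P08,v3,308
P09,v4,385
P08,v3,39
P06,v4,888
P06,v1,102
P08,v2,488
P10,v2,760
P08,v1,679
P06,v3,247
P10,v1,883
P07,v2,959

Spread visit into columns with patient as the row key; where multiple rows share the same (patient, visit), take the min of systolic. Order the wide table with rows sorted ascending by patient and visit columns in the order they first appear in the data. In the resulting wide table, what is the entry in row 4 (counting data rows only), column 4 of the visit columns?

355

With rows sorted ascending by patient, row 4 is patient=P09. visit columns in first-appearance order: v2, v1, v4, v3; column 4 is v3.
Long rows with patient=P09, visit=v3: min(498, 355, 641) = 355.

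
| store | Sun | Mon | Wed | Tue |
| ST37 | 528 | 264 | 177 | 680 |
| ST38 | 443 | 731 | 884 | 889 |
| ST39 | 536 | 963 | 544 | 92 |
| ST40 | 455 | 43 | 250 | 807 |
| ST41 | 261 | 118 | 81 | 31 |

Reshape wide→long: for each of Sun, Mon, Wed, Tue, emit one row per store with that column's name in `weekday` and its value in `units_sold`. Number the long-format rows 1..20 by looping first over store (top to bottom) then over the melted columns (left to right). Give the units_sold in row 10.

20 rows total (5 × 4). Row 10: index ⌊(10-1)/4⌋ = 2 into store → ST39; (10-1) mod 4 = 1 into the melted columns → Mon.
So row 10 is (ST39, Mon, 963); units_sold = 963.

963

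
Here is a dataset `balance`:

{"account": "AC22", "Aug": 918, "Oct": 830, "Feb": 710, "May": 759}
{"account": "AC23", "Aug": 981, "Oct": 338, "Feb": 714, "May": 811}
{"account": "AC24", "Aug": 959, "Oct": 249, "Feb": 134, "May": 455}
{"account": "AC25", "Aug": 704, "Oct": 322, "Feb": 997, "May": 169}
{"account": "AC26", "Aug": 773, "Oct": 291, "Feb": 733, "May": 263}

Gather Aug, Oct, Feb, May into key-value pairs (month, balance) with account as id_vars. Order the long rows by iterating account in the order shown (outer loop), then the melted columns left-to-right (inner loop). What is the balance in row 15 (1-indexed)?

20 rows total (5 × 4). Row 15: index ⌊(15-1)/4⌋ = 3 into account → AC25; (15-1) mod 4 = 2 into the melted columns → Feb.
So row 15 is (AC25, Feb, 997); balance = 997.

997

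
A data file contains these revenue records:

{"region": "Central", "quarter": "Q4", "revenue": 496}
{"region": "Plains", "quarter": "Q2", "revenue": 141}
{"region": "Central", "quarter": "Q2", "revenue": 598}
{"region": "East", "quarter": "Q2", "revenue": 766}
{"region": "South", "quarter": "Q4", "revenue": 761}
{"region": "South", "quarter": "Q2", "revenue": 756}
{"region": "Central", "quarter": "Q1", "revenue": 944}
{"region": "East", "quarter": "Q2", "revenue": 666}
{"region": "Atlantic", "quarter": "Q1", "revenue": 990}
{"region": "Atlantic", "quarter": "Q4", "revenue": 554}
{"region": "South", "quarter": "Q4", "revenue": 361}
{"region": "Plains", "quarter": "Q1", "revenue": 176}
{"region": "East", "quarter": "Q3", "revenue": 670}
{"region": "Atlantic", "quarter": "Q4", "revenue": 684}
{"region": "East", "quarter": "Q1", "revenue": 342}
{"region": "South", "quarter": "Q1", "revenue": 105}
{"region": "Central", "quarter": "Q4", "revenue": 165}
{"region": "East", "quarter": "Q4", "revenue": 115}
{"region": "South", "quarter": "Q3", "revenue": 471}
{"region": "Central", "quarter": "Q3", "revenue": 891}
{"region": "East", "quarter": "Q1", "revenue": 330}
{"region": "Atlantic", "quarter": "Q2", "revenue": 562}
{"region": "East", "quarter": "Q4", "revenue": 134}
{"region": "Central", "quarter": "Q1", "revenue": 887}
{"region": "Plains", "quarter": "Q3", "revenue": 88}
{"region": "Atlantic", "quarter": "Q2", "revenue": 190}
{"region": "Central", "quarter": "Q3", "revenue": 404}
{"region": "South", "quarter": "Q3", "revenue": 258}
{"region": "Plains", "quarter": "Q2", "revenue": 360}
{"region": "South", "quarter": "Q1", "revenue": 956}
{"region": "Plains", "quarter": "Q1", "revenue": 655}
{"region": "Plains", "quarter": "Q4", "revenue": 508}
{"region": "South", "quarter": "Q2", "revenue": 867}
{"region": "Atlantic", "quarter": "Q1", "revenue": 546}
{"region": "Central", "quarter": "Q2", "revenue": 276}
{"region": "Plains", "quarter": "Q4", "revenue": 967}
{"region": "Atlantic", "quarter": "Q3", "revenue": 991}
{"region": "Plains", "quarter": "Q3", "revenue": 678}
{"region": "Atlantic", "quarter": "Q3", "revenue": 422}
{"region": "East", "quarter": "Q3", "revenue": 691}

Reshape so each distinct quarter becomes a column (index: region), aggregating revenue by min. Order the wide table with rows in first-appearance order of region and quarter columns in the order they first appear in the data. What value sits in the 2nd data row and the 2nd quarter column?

With rows in first-appearance order of region, row 2 is region=Plains. quarter columns in first-appearance order: Q4, Q2, Q1, Q3; column 2 is Q2.
Long rows with region=Plains, quarter=Q2: min(141, 360) = 141.

141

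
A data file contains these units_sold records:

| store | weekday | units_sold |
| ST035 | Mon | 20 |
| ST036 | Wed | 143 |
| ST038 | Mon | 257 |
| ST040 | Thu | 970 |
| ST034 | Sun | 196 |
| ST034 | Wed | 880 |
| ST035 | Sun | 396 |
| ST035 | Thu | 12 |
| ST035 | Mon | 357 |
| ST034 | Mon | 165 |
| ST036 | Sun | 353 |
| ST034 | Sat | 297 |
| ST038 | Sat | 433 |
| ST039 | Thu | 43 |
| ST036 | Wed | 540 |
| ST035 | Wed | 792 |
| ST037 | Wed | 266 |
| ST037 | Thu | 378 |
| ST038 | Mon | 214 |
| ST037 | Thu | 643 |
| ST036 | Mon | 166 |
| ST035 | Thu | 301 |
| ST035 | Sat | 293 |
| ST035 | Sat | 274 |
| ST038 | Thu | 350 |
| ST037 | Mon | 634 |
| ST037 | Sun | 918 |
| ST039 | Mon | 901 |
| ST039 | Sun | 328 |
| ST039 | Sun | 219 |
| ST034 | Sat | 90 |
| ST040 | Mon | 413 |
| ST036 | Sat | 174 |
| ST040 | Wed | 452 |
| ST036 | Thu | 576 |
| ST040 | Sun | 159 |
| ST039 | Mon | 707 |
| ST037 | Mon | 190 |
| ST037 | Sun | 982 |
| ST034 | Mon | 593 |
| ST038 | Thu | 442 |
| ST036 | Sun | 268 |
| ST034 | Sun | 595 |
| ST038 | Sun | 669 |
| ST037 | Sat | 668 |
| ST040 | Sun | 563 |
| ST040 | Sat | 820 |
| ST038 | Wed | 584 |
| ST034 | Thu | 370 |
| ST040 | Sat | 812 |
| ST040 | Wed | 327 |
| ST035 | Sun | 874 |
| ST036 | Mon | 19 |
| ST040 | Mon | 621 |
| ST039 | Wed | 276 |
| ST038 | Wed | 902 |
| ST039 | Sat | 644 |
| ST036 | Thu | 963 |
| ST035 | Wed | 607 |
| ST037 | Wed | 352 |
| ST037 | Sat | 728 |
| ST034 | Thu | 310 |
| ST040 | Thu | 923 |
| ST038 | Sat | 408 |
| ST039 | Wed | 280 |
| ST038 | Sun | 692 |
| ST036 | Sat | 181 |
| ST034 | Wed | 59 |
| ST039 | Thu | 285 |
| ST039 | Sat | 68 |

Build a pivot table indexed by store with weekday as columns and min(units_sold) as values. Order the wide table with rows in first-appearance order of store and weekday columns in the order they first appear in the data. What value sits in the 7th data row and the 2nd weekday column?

266

With rows in first-appearance order of store, row 7 is store=ST037. weekday columns in first-appearance order: Mon, Wed, Thu, Sun, Sat; column 2 is Wed.
Long rows with store=ST037, weekday=Wed: min(266, 352) = 266.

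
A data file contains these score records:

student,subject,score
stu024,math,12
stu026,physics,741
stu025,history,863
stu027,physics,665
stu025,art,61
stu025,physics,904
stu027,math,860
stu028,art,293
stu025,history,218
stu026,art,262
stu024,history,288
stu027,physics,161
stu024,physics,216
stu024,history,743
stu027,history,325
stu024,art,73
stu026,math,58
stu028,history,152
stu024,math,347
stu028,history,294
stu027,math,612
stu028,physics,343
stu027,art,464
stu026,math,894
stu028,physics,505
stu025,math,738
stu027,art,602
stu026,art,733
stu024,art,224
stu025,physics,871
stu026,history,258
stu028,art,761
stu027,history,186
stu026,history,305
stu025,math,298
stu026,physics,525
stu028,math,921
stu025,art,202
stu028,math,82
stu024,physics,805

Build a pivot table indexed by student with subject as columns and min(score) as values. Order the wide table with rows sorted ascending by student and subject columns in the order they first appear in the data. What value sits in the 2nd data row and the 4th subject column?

With rows sorted ascending by student, row 2 is student=stu025. subject columns in first-appearance order: math, physics, history, art; column 4 is art.
Long rows with student=stu025, subject=art: min(61, 202) = 61.

61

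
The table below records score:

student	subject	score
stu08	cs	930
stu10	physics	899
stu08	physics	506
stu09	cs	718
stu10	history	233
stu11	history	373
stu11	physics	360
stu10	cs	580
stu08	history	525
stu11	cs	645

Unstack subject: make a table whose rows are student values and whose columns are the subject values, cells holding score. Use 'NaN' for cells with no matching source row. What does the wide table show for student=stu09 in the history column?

NaN

No long-format row has student=stu09 and subject=history, so the cell is NaN.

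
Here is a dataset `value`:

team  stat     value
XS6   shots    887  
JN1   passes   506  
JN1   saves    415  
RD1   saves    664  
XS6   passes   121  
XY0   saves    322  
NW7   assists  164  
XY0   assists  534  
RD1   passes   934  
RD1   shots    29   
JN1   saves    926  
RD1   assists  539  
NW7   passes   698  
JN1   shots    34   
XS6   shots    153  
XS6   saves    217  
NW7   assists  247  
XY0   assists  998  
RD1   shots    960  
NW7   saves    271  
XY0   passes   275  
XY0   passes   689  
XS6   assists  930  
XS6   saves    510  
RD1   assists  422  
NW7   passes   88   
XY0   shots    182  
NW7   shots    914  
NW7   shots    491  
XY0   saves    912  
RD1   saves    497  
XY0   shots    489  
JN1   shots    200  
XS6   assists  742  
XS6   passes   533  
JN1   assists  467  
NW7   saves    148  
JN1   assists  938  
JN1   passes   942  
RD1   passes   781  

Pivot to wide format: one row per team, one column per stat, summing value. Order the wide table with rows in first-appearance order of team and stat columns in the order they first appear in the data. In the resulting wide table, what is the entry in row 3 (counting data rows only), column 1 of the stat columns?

989

With rows in first-appearance order of team, row 3 is team=RD1. stat columns in first-appearance order: shots, passes, saves, assists; column 1 is shots.
Long rows with team=RD1, stat=shots: 29 + 960 = 989.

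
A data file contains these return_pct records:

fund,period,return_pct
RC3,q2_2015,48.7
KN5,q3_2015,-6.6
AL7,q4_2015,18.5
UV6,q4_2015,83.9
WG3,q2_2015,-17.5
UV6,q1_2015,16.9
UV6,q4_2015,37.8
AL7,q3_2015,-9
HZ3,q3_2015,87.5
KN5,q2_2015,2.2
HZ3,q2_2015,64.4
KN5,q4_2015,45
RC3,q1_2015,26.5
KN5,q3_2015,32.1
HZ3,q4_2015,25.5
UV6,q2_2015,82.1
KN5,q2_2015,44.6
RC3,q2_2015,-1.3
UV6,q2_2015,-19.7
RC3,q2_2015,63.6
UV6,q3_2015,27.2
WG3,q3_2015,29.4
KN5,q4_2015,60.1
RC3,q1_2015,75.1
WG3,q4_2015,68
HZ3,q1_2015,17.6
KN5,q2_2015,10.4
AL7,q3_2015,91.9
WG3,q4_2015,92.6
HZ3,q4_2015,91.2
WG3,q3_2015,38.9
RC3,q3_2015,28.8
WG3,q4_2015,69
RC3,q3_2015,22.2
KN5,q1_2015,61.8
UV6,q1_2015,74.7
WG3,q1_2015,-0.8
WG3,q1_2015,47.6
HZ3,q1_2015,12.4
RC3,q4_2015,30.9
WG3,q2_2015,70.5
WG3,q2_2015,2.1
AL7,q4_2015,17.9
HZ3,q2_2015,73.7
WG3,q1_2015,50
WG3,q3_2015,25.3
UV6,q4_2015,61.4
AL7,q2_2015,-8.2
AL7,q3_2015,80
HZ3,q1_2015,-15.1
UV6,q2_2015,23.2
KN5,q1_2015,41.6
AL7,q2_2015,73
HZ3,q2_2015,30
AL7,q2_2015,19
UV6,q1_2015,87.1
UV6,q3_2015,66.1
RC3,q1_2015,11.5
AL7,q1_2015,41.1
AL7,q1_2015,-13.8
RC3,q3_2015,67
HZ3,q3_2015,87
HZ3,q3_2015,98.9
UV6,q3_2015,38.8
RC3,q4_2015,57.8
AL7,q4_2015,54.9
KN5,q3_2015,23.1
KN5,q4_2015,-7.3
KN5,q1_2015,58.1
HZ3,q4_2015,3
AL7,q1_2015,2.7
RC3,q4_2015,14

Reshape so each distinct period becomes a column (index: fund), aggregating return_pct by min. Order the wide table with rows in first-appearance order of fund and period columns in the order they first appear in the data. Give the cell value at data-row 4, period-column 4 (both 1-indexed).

With rows in first-appearance order of fund, row 4 is fund=UV6. period columns in first-appearance order: q2_2015, q3_2015, q4_2015, q1_2015; column 4 is q1_2015.
Long rows with fund=UV6, period=q1_2015: min(16.9, 74.7, 87.1) = 16.9.

16.9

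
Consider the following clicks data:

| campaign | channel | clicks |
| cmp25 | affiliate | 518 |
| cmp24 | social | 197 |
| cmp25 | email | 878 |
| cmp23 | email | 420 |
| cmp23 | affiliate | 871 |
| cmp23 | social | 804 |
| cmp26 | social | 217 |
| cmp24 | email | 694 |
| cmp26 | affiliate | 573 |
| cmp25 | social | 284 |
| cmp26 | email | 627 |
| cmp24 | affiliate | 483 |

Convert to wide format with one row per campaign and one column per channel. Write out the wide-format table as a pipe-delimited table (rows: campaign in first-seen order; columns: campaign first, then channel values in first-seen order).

Columns: campaign plus the 3 distinct channel values (affiliate, social, email).
For example, row cmp25 column affiliate takes clicks=518 from the long row (cmp25, affiliate).

| campaign | affiliate | social | email |
| cmp25 | 518 | 284 | 878 |
| cmp24 | 483 | 197 | 694 |
| cmp23 | 871 | 804 | 420 |
| cmp26 | 573 | 217 | 627 |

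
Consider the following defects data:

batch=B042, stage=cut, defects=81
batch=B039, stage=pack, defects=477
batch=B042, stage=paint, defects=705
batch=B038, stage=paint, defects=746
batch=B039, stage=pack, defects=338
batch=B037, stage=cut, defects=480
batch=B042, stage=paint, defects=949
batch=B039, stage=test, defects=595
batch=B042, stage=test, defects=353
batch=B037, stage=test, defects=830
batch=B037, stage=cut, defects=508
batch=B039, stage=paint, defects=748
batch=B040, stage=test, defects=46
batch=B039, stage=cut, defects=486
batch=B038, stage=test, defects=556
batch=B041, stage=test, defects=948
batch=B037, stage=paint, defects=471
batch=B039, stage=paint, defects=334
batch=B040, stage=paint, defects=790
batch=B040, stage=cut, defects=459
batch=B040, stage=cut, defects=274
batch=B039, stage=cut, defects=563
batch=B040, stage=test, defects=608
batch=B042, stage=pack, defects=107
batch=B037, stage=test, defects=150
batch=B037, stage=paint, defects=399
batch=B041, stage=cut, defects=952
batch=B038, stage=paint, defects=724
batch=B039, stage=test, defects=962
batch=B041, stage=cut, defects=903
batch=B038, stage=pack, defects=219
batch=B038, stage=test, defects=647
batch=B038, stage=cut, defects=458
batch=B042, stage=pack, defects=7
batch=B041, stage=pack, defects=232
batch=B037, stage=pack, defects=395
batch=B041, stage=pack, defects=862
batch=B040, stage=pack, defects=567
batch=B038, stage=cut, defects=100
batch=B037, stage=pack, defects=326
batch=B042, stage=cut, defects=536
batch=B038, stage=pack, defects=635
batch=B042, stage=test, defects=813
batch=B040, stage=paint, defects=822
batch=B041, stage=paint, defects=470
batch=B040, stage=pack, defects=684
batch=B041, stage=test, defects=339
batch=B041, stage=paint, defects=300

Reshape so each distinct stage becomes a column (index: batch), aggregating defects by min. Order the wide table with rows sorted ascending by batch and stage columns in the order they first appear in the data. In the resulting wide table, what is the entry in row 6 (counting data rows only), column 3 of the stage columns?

With rows sorted ascending by batch, row 6 is batch=B042. stage columns in first-appearance order: cut, pack, paint, test; column 3 is paint.
Long rows with batch=B042, stage=paint: min(705, 949) = 705.

705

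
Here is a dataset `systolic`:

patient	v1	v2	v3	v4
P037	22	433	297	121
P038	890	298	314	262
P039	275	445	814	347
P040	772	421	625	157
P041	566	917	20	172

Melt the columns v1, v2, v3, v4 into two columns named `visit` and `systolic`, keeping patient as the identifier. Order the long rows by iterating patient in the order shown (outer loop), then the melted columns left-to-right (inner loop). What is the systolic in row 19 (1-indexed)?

20

20 rows total (5 × 4). Row 19: index ⌊(19-1)/4⌋ = 4 into patient → P041; (19-1) mod 4 = 2 into the melted columns → v3.
So row 19 is (P041, v3, 20); systolic = 20.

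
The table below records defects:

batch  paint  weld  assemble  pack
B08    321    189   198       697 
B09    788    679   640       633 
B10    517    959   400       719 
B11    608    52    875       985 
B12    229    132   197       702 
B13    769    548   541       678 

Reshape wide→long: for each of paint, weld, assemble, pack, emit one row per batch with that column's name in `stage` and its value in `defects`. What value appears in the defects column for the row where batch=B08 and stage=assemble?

198

Unpivoting turns each (batch, wide-column) pair into one long row.
The wide cell at row B08, column assemble holds 198, so the long row (B08, assemble) has defects=198.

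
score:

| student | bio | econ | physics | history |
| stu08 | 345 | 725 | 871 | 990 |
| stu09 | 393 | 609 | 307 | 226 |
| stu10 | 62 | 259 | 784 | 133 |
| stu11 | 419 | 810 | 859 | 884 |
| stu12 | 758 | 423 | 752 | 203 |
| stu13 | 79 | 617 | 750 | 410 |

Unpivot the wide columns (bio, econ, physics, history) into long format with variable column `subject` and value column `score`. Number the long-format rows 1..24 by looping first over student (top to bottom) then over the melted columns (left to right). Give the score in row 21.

24 rows total (6 × 4). Row 21: index ⌊(21-1)/4⌋ = 5 into student → stu13; (21-1) mod 4 = 0 into the melted columns → bio.
So row 21 is (stu13, bio, 79); score = 79.

79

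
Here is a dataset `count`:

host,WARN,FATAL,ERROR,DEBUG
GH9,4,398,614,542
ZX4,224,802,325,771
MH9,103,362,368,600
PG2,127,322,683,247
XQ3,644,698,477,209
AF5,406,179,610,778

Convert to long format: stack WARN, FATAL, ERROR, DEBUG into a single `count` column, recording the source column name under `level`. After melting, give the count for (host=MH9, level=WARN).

Unpivoting turns each (host, wide-column) pair into one long row.
The wide cell at row MH9, column WARN holds 103, so the long row (MH9, WARN) has count=103.

103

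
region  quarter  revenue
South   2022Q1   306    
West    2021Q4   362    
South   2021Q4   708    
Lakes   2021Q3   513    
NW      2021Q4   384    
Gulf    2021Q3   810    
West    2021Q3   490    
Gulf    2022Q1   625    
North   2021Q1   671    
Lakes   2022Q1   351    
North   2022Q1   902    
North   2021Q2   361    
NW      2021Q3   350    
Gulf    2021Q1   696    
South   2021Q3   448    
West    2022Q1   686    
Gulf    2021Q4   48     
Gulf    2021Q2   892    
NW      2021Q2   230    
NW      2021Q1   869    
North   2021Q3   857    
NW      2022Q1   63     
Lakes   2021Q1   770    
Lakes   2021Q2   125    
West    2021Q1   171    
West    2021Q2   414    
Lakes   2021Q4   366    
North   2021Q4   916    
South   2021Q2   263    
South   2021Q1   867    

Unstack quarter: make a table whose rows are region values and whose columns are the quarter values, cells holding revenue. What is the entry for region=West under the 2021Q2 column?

414

Wide layout: rows indexed by region, columns are the 5 distinct quarter values (2022Q1, 2021Q4, 2021Q3, 2021Q1, 2021Q2).
Cell (region=West, quarter=2021Q2) draws from the long row where region=West and quarter=2021Q2, which has revenue=414.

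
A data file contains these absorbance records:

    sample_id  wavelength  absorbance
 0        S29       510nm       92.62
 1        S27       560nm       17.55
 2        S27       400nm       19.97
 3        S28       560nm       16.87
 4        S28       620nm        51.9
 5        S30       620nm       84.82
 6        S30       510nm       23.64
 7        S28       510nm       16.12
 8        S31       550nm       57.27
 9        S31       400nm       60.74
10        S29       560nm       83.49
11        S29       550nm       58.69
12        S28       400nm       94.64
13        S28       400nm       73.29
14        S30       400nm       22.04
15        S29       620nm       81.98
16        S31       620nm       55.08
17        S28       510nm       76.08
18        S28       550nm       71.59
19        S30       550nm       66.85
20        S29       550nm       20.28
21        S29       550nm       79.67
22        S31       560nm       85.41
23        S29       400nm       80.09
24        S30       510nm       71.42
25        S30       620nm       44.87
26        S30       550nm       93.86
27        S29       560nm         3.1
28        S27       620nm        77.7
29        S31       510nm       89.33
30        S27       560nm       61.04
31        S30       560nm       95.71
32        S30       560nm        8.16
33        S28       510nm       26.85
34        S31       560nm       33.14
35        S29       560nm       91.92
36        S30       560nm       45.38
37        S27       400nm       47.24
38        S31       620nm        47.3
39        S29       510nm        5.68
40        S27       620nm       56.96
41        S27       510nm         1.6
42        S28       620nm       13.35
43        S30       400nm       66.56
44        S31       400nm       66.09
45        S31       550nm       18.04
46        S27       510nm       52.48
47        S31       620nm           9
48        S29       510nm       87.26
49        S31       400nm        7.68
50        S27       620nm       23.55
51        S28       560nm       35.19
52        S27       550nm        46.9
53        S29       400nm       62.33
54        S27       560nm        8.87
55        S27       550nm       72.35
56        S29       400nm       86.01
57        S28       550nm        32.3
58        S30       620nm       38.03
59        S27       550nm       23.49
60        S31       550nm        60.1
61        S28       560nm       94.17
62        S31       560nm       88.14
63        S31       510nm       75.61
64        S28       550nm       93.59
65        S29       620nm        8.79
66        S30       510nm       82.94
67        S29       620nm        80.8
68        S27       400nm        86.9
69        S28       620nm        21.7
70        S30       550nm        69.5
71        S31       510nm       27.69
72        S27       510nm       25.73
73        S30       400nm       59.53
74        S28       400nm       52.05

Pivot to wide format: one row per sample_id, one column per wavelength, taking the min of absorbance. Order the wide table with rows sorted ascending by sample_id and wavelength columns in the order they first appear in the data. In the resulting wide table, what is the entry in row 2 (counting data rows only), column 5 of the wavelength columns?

With rows sorted ascending by sample_id, row 2 is sample_id=S28. wavelength columns in first-appearance order: 510nm, 560nm, 400nm, 620nm, 550nm; column 5 is 550nm.
Long rows with sample_id=S28, wavelength=550nm: min(71.59, 32.3, 93.59) = 32.3.

32.3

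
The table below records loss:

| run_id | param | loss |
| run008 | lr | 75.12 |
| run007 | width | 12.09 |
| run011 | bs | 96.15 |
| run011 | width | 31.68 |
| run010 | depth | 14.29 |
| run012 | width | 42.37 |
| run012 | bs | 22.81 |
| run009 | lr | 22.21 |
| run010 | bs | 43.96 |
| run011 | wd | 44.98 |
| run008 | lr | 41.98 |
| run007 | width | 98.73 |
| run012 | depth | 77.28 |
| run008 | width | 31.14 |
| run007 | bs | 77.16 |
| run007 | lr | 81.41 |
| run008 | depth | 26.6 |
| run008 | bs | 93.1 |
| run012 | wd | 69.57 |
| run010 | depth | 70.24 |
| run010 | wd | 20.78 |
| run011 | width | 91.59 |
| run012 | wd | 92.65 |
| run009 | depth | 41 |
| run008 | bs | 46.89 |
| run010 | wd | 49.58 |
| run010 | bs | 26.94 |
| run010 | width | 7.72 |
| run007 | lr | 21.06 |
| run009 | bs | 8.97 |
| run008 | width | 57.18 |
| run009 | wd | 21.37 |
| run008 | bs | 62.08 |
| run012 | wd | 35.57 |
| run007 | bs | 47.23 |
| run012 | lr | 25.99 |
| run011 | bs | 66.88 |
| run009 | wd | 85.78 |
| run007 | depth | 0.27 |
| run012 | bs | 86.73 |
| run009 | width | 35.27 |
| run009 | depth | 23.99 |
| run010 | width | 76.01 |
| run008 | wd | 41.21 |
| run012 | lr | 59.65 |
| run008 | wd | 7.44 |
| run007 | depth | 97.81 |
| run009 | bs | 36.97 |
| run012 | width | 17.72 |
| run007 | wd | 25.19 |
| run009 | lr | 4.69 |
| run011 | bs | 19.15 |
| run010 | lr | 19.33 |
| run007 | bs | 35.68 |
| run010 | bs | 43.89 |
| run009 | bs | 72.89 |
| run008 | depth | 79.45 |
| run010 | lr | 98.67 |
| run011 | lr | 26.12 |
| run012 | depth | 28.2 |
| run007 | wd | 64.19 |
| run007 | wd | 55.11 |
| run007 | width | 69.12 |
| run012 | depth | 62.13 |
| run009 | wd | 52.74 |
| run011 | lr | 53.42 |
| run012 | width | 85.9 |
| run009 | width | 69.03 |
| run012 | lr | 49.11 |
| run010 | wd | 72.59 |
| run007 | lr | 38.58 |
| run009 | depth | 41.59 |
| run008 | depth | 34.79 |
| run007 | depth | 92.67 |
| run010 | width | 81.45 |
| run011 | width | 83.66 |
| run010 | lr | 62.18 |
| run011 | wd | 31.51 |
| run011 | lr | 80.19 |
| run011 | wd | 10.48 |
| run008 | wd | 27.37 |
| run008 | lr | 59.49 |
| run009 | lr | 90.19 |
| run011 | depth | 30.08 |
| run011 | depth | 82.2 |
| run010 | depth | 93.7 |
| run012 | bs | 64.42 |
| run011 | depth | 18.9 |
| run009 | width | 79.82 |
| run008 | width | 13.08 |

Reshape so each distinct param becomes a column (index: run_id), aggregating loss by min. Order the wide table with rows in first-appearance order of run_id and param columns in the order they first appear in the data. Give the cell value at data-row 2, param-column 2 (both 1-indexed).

12.09

With rows in first-appearance order of run_id, row 2 is run_id=run007. param columns in first-appearance order: lr, width, bs, depth, wd; column 2 is width.
Long rows with run_id=run007, param=width: min(12.09, 98.73, 69.12) = 12.09.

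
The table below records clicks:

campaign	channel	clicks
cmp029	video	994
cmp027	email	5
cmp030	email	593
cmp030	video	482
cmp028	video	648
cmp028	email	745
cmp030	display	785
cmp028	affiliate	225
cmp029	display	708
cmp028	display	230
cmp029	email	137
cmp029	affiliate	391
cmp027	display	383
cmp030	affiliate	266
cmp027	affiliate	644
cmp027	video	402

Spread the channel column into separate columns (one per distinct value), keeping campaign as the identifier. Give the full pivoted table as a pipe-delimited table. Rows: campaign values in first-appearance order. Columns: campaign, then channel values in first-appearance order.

Columns: campaign plus the 4 distinct channel values (video, email, display, affiliate).
For example, row cmp029 column video takes clicks=994 from the long row (cmp029, video).

| campaign | video | email | display | affiliate |
| cmp029 | 994 | 137 | 708 | 391 |
| cmp027 | 402 | 5 | 383 | 644 |
| cmp030 | 482 | 593 | 785 | 266 |
| cmp028 | 648 | 745 | 230 | 225 |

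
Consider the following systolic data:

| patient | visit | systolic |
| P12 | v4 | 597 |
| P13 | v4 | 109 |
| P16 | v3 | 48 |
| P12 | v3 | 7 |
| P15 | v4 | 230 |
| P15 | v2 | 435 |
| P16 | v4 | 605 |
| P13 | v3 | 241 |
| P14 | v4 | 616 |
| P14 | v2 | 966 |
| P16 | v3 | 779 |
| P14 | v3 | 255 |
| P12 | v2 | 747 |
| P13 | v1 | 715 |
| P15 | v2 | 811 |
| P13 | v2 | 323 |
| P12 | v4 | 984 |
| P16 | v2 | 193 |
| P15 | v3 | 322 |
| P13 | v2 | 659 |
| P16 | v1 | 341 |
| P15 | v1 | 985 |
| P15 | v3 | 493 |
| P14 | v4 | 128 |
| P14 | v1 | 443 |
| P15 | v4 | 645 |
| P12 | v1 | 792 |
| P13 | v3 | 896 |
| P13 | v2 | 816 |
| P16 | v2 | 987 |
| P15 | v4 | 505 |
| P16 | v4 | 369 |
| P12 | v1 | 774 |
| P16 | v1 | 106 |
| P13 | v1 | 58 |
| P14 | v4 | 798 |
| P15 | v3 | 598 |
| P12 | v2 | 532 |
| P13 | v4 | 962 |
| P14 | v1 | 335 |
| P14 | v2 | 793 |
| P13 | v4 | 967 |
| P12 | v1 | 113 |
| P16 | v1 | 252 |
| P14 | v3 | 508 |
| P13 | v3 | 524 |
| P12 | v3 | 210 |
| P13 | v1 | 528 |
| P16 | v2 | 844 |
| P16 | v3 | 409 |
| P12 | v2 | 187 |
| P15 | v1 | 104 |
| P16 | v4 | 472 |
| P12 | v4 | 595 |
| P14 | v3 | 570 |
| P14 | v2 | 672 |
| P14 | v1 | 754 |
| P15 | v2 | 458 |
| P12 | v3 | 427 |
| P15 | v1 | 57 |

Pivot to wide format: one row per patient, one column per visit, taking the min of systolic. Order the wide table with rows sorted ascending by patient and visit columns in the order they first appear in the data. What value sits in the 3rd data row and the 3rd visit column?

With rows sorted ascending by patient, row 3 is patient=P14. visit columns in first-appearance order: v4, v3, v2, v1; column 3 is v2.
Long rows with patient=P14, visit=v2: min(966, 793, 672) = 672.

672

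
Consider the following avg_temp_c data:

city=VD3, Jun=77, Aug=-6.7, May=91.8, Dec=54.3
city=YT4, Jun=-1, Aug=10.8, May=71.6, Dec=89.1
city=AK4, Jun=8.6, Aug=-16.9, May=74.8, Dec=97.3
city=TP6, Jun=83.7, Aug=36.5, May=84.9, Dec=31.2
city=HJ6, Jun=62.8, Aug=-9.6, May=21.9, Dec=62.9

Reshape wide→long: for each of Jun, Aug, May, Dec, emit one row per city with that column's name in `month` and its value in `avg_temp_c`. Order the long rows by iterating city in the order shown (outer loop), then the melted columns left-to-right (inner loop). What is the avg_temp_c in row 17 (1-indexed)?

62.8

20 rows total (5 × 4). Row 17: index ⌊(17-1)/4⌋ = 4 into city → HJ6; (17-1) mod 4 = 0 into the melted columns → Jun.
So row 17 is (HJ6, Jun, 62.8); avg_temp_c = 62.8.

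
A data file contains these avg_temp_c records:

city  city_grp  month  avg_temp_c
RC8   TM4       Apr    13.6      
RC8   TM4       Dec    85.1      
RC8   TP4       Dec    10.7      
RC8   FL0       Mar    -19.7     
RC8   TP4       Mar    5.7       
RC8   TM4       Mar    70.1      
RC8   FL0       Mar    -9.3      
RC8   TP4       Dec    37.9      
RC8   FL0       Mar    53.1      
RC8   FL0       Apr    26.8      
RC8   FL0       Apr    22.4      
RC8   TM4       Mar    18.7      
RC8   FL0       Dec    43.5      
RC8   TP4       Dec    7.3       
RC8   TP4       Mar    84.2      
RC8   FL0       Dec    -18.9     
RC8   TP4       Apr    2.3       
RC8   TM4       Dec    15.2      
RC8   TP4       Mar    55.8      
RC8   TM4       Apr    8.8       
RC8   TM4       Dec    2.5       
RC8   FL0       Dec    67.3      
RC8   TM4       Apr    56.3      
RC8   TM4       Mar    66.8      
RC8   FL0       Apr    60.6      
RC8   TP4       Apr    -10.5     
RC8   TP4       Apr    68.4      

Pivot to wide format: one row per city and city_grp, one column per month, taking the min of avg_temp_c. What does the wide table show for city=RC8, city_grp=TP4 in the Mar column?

Rows with city=RC8, city_grp=TP4 and month=Mar: avg_temp_c values are 5.7, 84.2, 55.8.
min(5.7, 84.2, 55.8) = 5.7.

5.7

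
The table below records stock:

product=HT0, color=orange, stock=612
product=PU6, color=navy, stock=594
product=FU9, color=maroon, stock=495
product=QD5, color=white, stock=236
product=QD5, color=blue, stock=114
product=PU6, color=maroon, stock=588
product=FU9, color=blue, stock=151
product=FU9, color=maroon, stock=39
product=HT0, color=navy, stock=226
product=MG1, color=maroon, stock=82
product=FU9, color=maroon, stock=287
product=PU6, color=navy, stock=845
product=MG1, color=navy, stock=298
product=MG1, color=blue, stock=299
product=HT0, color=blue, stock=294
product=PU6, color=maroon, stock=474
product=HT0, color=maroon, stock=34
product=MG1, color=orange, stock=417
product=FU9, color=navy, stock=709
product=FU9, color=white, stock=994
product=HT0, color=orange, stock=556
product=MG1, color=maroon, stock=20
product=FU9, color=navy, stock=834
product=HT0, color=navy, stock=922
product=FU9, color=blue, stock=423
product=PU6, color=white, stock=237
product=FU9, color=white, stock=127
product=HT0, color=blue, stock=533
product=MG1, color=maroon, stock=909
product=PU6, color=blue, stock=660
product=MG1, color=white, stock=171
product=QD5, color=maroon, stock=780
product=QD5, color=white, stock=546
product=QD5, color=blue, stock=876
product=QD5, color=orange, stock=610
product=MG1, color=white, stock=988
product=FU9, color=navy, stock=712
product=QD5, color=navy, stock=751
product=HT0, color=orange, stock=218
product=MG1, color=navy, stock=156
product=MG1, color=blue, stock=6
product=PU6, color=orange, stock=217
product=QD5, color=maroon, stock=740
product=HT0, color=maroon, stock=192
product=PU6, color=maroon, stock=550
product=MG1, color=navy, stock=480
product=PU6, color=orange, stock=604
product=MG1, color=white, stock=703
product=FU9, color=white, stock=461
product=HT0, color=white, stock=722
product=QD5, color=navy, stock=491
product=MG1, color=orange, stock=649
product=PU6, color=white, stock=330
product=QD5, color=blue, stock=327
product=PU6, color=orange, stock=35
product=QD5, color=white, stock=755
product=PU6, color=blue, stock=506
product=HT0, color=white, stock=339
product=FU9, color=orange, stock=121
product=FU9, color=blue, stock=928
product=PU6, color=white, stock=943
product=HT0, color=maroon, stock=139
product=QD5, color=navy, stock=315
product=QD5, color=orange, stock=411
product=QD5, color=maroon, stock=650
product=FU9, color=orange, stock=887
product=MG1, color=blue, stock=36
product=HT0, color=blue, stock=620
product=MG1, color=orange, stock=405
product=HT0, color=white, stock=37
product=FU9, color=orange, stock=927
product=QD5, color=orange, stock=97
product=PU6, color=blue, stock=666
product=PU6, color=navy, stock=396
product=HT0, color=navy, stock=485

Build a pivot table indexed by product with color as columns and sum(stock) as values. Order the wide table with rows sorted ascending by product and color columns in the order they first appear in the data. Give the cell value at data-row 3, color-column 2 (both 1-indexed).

With rows sorted ascending by product, row 3 is product=MG1. color columns in first-appearance order: orange, navy, maroon, white, blue; column 2 is navy.
Long rows with product=MG1, color=navy: 298 + 156 + 480 = 934.

934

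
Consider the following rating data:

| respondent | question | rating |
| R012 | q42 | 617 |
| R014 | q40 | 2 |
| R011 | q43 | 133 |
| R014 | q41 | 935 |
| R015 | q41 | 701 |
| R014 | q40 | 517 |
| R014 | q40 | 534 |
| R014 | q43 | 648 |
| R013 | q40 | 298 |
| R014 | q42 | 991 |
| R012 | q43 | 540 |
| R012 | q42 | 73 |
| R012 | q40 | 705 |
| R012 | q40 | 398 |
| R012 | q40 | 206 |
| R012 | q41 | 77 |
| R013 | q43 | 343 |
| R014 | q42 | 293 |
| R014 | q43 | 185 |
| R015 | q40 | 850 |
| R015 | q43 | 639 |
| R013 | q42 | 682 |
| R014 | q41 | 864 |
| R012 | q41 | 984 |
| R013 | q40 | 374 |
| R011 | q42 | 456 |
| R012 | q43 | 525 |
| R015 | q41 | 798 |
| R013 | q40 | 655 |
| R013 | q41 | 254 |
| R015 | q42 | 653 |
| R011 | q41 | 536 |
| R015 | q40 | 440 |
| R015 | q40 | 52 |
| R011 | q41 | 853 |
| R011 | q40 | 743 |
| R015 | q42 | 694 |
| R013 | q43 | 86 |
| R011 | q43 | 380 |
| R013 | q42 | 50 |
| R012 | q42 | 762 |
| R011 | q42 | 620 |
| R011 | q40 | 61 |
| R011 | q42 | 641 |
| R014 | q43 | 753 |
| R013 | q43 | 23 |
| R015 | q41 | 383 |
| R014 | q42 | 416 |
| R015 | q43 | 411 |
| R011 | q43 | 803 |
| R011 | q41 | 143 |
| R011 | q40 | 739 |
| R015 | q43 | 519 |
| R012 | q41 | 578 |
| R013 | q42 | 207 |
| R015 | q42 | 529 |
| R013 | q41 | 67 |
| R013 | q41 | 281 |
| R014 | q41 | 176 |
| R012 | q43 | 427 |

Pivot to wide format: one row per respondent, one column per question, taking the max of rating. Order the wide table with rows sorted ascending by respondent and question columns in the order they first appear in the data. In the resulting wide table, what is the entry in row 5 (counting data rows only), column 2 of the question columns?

850

With rows sorted ascending by respondent, row 5 is respondent=R015. question columns in first-appearance order: q42, q40, q43, q41; column 2 is q40.
Long rows with respondent=R015, question=q40: max(850, 440, 52) = 850.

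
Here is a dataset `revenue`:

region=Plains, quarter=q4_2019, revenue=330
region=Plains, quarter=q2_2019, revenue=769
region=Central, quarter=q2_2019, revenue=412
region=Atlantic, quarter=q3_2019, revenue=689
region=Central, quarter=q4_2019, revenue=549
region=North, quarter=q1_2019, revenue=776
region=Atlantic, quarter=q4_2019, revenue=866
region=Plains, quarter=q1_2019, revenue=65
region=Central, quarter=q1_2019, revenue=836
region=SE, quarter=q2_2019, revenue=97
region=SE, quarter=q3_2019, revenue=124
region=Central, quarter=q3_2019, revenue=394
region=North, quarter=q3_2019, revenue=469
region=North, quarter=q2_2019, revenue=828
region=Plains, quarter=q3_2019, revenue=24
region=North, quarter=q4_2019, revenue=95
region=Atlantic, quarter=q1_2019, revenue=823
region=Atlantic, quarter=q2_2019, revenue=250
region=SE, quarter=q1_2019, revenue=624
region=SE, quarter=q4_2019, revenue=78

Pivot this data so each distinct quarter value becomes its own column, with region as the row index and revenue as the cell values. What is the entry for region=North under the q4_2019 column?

Wide layout: rows indexed by region, columns are the 4 distinct quarter values (q4_2019, q2_2019, q3_2019, q1_2019).
Cell (region=North, quarter=q4_2019) draws from the long row where region=North and quarter=q4_2019, which has revenue=95.

95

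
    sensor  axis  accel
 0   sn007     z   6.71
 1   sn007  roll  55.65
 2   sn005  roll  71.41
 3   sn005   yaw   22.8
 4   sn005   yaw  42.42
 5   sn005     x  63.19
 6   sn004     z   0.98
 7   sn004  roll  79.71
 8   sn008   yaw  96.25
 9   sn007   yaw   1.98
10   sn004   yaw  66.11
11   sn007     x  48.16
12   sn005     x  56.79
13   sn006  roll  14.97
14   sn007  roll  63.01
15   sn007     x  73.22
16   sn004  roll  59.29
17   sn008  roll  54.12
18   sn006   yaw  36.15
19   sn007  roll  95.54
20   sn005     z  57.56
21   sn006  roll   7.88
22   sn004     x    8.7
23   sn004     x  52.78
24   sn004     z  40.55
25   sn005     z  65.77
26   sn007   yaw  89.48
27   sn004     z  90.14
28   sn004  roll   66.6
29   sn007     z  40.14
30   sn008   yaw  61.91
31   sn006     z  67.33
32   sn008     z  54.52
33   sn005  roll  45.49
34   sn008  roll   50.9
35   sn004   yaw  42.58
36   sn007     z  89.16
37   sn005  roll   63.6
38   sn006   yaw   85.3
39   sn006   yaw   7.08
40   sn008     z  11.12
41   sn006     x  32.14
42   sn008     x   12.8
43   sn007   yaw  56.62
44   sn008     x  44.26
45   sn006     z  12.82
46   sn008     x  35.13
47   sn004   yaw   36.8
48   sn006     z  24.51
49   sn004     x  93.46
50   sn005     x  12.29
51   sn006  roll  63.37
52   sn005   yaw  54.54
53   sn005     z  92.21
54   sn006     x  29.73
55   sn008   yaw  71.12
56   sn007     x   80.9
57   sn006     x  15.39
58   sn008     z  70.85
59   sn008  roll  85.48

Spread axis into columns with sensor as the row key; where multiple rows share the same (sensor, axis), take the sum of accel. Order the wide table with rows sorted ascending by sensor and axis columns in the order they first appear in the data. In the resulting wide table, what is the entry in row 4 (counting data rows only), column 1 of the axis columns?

136.01

With rows sorted ascending by sensor, row 4 is sensor=sn007. axis columns in first-appearance order: z, roll, yaw, x; column 1 is z.
Long rows with sensor=sn007, axis=z: 6.71 + 40.14 + 89.16 = 136.01.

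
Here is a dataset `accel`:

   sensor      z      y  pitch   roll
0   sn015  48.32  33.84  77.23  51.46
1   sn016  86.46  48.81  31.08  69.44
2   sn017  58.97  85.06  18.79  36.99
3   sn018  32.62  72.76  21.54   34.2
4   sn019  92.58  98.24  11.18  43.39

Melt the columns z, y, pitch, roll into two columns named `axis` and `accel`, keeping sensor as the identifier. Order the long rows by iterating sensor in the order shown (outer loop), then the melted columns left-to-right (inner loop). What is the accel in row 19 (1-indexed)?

11.18

20 rows total (5 × 4). Row 19: index ⌊(19-1)/4⌋ = 4 into sensor → sn019; (19-1) mod 4 = 2 into the melted columns → pitch.
So row 19 is (sn019, pitch, 11.18); accel = 11.18.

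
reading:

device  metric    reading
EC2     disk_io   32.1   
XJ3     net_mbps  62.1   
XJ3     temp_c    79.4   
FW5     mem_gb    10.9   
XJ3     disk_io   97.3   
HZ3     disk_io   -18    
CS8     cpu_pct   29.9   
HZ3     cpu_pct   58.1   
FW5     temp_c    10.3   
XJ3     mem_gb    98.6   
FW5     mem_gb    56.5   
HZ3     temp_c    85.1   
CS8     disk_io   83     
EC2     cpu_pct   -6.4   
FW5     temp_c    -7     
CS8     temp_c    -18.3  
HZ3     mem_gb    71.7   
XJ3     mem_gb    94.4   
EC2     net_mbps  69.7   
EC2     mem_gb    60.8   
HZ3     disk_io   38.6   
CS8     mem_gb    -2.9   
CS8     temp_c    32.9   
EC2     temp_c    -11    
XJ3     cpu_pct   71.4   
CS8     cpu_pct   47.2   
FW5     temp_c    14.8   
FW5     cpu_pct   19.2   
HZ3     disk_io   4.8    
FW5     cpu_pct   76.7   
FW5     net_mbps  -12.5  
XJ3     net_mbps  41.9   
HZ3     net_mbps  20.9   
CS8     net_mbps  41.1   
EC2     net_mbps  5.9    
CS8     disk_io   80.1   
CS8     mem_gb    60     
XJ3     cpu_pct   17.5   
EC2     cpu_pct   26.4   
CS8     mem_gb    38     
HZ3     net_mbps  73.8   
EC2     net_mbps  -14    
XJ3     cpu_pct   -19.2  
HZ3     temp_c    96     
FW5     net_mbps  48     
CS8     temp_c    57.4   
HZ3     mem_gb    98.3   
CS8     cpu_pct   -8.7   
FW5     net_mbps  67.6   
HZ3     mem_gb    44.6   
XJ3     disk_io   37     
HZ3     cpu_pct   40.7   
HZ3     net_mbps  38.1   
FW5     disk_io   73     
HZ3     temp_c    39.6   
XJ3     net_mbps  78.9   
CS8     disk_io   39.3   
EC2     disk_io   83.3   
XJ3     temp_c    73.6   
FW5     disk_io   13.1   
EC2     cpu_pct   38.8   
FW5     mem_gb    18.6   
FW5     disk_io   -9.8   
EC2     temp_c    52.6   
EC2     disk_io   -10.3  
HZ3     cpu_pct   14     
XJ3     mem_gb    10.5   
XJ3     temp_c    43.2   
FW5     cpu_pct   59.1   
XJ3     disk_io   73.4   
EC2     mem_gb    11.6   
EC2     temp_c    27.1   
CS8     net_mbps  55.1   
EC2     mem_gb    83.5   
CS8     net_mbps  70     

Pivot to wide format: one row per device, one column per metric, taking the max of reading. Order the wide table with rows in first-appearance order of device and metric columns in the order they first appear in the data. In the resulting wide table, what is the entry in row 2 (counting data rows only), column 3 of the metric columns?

With rows in first-appearance order of device, row 2 is device=XJ3. metric columns in first-appearance order: disk_io, net_mbps, temp_c, mem_gb, cpu_pct; column 3 is temp_c.
Long rows with device=XJ3, metric=temp_c: max(79.4, 73.6, 43.2) = 79.4.

79.4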